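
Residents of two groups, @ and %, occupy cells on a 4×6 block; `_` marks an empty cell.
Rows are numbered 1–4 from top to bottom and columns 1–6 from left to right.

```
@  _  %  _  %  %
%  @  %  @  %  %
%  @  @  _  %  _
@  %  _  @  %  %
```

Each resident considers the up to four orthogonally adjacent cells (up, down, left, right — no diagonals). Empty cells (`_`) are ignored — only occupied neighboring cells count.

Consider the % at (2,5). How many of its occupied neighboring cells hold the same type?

Occupied neighbors of (2,5): (1,5)=%, (3,5)=%, (2,4)=@, (2,6)=%.
Same type (%): 3 of 4.

3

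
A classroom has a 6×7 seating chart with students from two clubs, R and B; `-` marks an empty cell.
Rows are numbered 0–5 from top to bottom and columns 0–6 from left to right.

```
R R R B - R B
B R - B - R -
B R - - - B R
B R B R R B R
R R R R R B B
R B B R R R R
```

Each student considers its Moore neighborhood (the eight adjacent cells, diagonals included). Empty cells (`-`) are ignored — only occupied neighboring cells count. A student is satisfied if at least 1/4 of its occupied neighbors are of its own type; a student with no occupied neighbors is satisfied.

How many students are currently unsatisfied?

(0,0)R 2/3 ok
(0,1)R 3/4 ok
(0,2)R 2/4 ok
(0,3)B 1/2 ok
(0,5)R 1/2 ok
(0,6)B 0/2 unhappy
(1,0)B 1/5 unhappy
(1,1)R 4/6 ok
(1,3)B 1/2 ok
(1,5)R 2/4 ok
(2,0)B 2/5 ok
(2,1)R 2/6 ok
(2,5)B 1/5 unhappy
(2,6)R 2/4 ok
(3,0)B 1/5 unhappy
(3,1)R 4/7 ok
(3,2)B 0/6 unhappy
(3,3)R 4/5 ok
(3,4)R 3/6 ok
(3,5)B 3/7 ok
(3,6)R 1/5 unhappy
(4,0)R 3/5 ok
(4,1)R 4/8 ok
(4,2)R 5/8 ok
(4,3)R 6/8 ok
(4,4)R 6/8 ok
(4,5)B 2/8 ok
(4,6)B 2/5 ok
(5,0)R 2/3 ok
(5,1)B 1/5 unhappy
(5,2)B 1/5 unhappy
(5,3)R 4/5 ok
(5,4)R 4/5 ok
(5,5)R 3/5 ok
(5,6)R 1/3 ok
Unsatisfied: (0,6), (1,0), (2,5), (3,0), (3,2), (3,6), (5,1), (5,2) — 8 in total.

8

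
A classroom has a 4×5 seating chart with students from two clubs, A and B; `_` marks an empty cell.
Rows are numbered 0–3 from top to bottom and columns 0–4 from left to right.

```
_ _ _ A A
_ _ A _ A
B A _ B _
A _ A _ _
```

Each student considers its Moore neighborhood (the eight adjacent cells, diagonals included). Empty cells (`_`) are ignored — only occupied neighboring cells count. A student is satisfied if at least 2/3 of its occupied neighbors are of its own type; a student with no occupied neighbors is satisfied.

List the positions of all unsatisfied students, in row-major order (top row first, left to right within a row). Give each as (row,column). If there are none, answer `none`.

(0,3)A 3/3 satisfied
(0,4)A 2/2 satisfied
(1,2)A 2/3 satisfied
(1,4)A 2/3 satisfied
(2,0)B 0/2 not
(2,1)A 3/4 satisfied
(2,3)B 0/3 not
(3,0)A 1/2 not
(3,2)A 1/2 not

(2,0), (2,3), (3,0), (3,2)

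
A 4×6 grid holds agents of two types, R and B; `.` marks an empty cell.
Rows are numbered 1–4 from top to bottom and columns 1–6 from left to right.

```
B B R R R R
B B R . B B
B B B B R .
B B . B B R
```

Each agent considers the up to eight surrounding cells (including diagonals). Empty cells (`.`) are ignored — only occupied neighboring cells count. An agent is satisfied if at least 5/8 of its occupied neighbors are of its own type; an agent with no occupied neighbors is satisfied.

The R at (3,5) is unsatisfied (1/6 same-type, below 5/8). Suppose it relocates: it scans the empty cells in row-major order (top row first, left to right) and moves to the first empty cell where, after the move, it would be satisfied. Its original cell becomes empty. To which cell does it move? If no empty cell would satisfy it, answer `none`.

none

Vacating (3,5). Empty cells in order:
  (2,4): 4/7 same-type → still unsatisfied.
  (3,6): 1/4 same-type → still unsatisfied.
  (4,3): 0/5 same-type → still unsatisfied.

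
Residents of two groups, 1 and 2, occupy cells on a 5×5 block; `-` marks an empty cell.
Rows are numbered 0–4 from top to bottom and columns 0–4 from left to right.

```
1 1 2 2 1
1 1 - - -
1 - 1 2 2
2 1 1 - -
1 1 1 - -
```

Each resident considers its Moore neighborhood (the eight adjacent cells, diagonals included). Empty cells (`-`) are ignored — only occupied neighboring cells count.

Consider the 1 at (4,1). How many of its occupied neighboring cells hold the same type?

Occupied neighbors of (4,1): (3,0)=2, (3,1)=1, (3,2)=1, (4,0)=1, (4,2)=1.
Same type (1): 4 of 5.

4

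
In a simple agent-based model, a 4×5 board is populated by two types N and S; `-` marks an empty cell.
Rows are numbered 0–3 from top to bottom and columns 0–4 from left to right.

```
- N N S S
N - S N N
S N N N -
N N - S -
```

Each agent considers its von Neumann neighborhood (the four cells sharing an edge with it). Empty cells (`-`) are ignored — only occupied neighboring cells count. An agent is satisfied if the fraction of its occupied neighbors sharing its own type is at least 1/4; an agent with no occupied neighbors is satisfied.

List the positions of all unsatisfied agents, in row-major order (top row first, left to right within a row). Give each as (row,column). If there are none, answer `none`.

(1,0), (1,2), (2,0), (3,3)

(0,1)N 1/1 ok
(0,2)N 1/3 ok
(0,3)S 1/3 ok
(0,4)S 1/2 ok
(1,0)N 0/1 unhappy
(1,2)S 0/3 unhappy
(1,3)N 2/4 ok
(1,4)N 1/2 ok
(2,0)S 0/3 unhappy
(2,1)N 2/3 ok
(2,2)N 2/3 ok
(2,3)N 2/3 ok
(3,0)N 1/2 ok
(3,1)N 2/2 ok
(3,3)S 0/1 unhappy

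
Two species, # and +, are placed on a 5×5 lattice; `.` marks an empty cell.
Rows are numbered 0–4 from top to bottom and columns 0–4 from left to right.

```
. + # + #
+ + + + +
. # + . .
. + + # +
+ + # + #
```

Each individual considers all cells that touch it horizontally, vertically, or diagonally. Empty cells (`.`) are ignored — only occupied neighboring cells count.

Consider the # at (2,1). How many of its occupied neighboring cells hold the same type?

Occupied neighbors of (2,1): (1,0)=+, (1,1)=+, (1,2)=+, (2,2)=+, (3,1)=+, (3,2)=+.
Same type (#): 0 of 6.

0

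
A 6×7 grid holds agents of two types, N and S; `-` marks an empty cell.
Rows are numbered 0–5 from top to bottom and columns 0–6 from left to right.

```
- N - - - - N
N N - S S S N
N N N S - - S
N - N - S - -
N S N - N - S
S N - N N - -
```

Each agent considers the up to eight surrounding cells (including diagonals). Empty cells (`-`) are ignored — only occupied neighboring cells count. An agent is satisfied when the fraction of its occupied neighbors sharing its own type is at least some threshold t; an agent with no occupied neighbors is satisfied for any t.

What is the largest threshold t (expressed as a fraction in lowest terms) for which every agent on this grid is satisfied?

1/6

Row 0: (0,1)N 2/2 · (0,6)N 1/2
Row 1: (1,0)N 4/4 · (1,1)N 5/5 · (1,3)S 2/3 · (1,4)S 3/3 · (1,5)S 2/4 · (1,6)N 1/3
Row 2: (2,0)N 4/4 · (2,1)N 6/6 · (2,2)N 3/5 · (2,3)S 3/5 · (2,6)S 1/2
Row 3: (3,0)N 3/4 · (3,2)N 3/5 · (3,4)S 1/2
Row 4: (4,0)N 2/4 · (4,1)S 1/6 · (4,2)N 3/4 · (4,4)N 2/3 · (4,6)S — no occupied neighbors
Row 5: (5,0)S 1/3 · (5,1)N 2/4 · (5,3)N 3/3 · (5,4)N 2/2
The smallest same-type fraction is 1/6 at (4,1), which reduces to 1/6. Any threshold above that leaves this agent unsatisfied.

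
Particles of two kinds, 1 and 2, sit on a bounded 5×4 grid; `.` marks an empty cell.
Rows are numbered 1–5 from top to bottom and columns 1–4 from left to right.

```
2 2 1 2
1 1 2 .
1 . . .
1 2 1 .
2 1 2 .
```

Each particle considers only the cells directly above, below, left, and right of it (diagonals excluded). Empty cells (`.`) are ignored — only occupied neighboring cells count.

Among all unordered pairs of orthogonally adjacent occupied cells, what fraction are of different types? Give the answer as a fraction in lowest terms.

Scan each occupied cell's neighbors to the right and below so each pair is counted once.
From row 1: 5 unlike of 6 pairs (running 5/6).
From row 2: 1 unlike of 3 pairs (running 6/9).
From row 3: 0 unlike of 1 pairs (running 6/10).
From row 4: 5 unlike of 5 pairs (running 11/15).
From row 5: 2 unlike of 2 pairs (running 13/17).
Total adjacent occupied pairs: 17; unlike-type pairs: 13.
13/17 is already in lowest terms.

13/17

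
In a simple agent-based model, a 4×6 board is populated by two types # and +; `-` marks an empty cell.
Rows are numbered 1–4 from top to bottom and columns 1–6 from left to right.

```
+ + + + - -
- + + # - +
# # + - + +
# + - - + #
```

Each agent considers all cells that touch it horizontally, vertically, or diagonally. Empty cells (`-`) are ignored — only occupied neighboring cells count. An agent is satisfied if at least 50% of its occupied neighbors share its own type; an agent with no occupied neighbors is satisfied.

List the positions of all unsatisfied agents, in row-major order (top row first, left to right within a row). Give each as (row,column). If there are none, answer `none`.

(2,4), (3,2), (4,2), (4,6)

(1,1)+ 2/2 ✓
(1,2)+ 4/4 ✓
(1,3)+ 4/5 ✓
(1,4)+ 2/3 ✓
(2,2)+ 5/7 ✓
(2,3)+ 5/7 ✓
(2,4)# 0/5 ✗
(2,6)+ 2/2 ✓
(3,1)# 2/4 ✓
(3,2)# 2/6 ✗
(3,3)+ 3/5 ✓
(3,5)+ 3/5 ✓
(3,6)+ 3/4 ✓
(4,1)# 2/3 ✓
(4,2)+ 1/4 ✗
(4,5)+ 2/3 ✓
(4,6)# 0/3 ✗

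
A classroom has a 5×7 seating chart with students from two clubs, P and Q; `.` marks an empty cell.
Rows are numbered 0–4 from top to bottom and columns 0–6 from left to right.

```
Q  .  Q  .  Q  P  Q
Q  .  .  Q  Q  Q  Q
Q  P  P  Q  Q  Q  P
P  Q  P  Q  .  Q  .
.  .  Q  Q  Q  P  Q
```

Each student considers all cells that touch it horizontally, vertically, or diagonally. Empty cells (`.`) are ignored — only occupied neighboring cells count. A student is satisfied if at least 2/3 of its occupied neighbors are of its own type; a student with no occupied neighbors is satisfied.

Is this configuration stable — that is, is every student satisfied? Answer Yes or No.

No

Row 0: (0,0)Q 1/1 satisfied · (0,2)Q 1/1 satisfied · (0,4)Q 3/4 satisfied · (0,5)P 0/5 not · (0,6)Q 2/3 satisfied
Row 1: (1,0)Q 2/3 satisfied · (1,3)Q 5/6 satisfied · (1,4)Q 6/7 satisfied · (1,5)Q 6/8 satisfied · (1,6)Q 3/5 not
Row 2: (2,0)Q 2/4 not · (2,1)P 3/6 not · (2,2)P 2/6 not · (2,3)Q 4/6 satisfied · (2,4)Q 7/7 satisfied · (2,5)Q 5/6 satisfied · (2,6)P 0/4 not
Row 3: (3,0)P 1/3 not · (3,1)Q 2/6 not · (3,2)P 2/7 not · (3,3)Q 5/7 satisfied · (3,5)Q 4/6 satisfied
Row 4: (4,2)Q 3/4 satisfied · (4,3)Q 3/4 satisfied · (4,4)Q 3/4 satisfied · (4,5)P 0/3 not · (4,6)Q 1/2 not
For instance (0,5) has only 0/5 same-type neighbors, below 2/3.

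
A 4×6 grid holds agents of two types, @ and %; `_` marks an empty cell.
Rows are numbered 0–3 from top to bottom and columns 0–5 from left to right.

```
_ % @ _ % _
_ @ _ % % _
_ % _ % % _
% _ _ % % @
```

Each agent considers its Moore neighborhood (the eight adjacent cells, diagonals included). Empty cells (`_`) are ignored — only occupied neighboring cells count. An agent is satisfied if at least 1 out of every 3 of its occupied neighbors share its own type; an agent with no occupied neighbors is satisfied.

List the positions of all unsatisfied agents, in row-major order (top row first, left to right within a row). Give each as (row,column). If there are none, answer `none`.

(0,1)% 0/2 not
(0,2)@ 1/3 satisfied
(0,4)% 2/2 satisfied
(1,1)@ 1/3 satisfied
(1,3)% 4/5 satisfied
(1,4)% 4/4 satisfied
(2,1)% 1/2 satisfied
(2,3)% 5/5 satisfied
(2,4)% 5/6 satisfied
(3,0)% 1/1 satisfied
(3,3)% 3/3 satisfied
(3,4)% 3/4 satisfied
(3,5)@ 0/2 not

(0,1), (3,5)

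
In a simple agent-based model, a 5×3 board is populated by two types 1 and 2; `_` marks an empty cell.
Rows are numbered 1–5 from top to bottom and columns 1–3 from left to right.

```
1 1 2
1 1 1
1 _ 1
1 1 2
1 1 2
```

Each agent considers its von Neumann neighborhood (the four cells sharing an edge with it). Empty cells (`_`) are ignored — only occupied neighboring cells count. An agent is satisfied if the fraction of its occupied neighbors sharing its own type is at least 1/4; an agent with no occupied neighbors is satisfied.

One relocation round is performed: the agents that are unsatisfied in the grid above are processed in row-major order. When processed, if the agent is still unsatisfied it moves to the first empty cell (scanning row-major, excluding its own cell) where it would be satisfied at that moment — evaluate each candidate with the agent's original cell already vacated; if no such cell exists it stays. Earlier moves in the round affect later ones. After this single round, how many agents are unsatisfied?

1

Initially unsatisfied (in order): (1,3).
  (1,3): no empty cell satisfies it; stays.
Resulting grid:
1 1 2
1 1 1
1 _ 1
1 1 2
1 1 2
Unsatisfied now: (1,3).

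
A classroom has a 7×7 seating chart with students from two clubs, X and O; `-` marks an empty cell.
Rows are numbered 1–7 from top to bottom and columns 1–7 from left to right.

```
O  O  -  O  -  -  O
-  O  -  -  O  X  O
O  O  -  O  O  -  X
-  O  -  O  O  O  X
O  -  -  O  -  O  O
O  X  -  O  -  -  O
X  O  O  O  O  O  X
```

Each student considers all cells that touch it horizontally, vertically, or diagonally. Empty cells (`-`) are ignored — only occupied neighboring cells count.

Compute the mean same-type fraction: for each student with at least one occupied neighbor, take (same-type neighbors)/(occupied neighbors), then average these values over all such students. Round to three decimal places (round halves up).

(1,1)O 2/2
(1,2)O 2/2
(1,4)O 1/1
(1,7)O 1/2
(2,2)O 4/4
(2,5)O 3/4
(2,6)X 1/5
(2,7)O 1/3
(3,1)O 3/3
(3,2)O 3/3
(3,4)O 4/4
(3,5)O 5/6
(3,7)X 2/4
(4,2)O 3/3
(4,4)O 4/4
(4,5)O 6/6
(4,6)O 4/6
(4,7)X 1/4
(5,1)O 2/3
(5,4)O 3/3
(5,6)O 4/5
(5,7)O 3/4
(6,1)O 2/4
(6,2)X 1/5
(6,4)O 4/4
(6,7)O 3/4
(7,1)X 1/3
(7,2)O 2/4
(7,3)O 3/4
(7,4)O 3/3
(7,5)O 3/3
(7,6)O 2/3
(7,7)X 0/2
Sum over 33 students: 2/2 + 2/2 + 1/1 + 1/2 + 4/4 + 3/4 + 1/5 + 1/3 + 3/3 + 3/3 + 4/4 + 5/6 + 2/4 + 3/3 + 4/4 + 6/6 + 4/6 + 1/4 + 2/3 + 3/3 + 4/5 + 3/4 + 2/4 + 1/5 + 4/4 + 3/4 + 1/3 + 2/4 + 3/4 + 3/3 + 3/3 + 2/3 + 0/2 = 479/20; mean = 479/20 ÷ 33 = 479/660 = 0.725757… → 0.726.

0.726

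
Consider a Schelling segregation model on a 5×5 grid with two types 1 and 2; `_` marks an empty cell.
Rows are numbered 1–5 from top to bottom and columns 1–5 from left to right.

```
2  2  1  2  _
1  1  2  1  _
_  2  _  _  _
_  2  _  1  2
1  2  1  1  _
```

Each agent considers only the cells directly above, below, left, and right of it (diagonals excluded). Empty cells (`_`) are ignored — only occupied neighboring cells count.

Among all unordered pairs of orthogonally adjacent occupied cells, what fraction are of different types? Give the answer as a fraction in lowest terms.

2/3

Scan each occupied cell's neighbors to the right and below so each pair is counted once.
Row 1: 2(1,1)–2(1,2)= 2(1,1)–1(2,1)≠ 2(1,2)–1(1,3)≠ 2(1,2)–1(2,2)≠ 1(1,3)–2(1,4)≠ 1(1,3)–2(2,3)≠ 2(1,4)–1(2,4)≠  → 6/7 unlike.
Row 2: 1(2,1)–1(2,2)= 1(2,2)–2(2,3)≠ 1(2,2)–2(3,2)≠ 2(2,3)–1(2,4)≠  → 3/4 unlike.
Row 3: 2(3,2)–2(4,2)=  → 0/1 unlike.
Row 4: 2(4,2)–2(5,2)= 1(4,4)–2(4,5)≠ 1(4,4)–1(5,4)=  → 1/3 unlike.
Row 5: 1(5,1)–2(5,2)≠ 2(5,2)–1(5,3)≠ 1(5,3)–1(5,4)=  → 2/3 unlike.
Total adjacent occupied pairs: 18; unlike-type pairs: 12.
12/18 reduces to 2/3.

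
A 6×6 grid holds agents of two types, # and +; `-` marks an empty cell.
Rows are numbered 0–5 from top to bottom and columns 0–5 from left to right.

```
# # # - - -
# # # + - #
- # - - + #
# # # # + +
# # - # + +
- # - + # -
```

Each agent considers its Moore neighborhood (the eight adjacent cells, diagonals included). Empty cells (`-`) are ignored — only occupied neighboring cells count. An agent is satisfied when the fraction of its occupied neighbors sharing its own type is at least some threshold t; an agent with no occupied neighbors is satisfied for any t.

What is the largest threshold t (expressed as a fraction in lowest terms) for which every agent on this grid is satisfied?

(0,0)# 3/3
(0,1)# 5/5
(0,2)# 3/4
(1,0)# 4/4
(1,1)# 6/6
(1,2)# 4/5
(1,3)+ 1/3
(1,5)# 1/2
(2,1)# 6/6
(2,4)+ 3/6
(2,5)# 1/4
(3,0)# 4/4
(3,1)# 5/5
(3,2)# 5/5
(3,3)# 2/5
(3,4)+ 4/7
(3,5)+ 4/5
(4,0)# 4/4
(4,1)# 5/5
(4,3)# 3/6
(4,4)+ 4/7
(4,5)+ 3/4
(5,1)# 2/2
(5,3)+ 1/3
(5,4)# 1/4
The smallest same-type fraction is 1/4 at (2,5), which reduces to 1/4. Any threshold above that leaves this agent unsatisfied.

1/4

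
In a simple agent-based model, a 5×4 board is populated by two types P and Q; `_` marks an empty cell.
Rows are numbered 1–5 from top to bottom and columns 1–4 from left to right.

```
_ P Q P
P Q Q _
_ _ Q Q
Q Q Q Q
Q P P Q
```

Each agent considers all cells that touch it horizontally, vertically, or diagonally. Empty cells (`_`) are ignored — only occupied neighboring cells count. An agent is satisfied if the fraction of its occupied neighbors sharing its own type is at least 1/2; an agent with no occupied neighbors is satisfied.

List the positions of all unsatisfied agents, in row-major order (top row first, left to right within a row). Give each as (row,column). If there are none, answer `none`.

(1,2), (1,4), (5,2), (5,3)

Row 1: (1,2)P 1/4 unhappy · (1,3)Q 2/4 ok · (1,4)P 0/2 unhappy
Row 2: (2,1)P 1/2 ok · (2,2)Q 3/5 ok · (2,3)Q 4/6 ok
Row 3: (3,3)Q 6/6 ok · (3,4)Q 4/4 ok
Row 4: (4,1)Q 2/3 ok · (4,2)Q 4/6 ok · (4,3)Q 5/7 ok · (4,4)Q 4/5 ok
Row 5: (5,1)Q 2/3 ok · (5,2)P 1/5 unhappy · (5,3)P 1/5 unhappy · (5,4)Q 2/3 ok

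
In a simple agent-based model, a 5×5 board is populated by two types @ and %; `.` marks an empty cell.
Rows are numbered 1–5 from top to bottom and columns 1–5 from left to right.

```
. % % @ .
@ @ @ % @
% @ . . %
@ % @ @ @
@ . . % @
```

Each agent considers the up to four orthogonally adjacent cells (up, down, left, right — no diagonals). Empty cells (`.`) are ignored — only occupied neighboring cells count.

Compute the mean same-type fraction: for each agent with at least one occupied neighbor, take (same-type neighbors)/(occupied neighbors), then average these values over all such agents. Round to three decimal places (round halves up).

Row 1: (1,2)% 1/2 · (1,3)% 1/3 · (1,4)@ 0/2
Row 2: (2,1)@ 1/2 · (2,2)@ 3/4 · (2,3)@ 1/3 · (2,4)% 0/3 · (2,5)@ 0/2
Row 3: (3,1)% 0/3 · (3,2)@ 1/3 · (3,5)% 0/2
Row 4: (4,1)@ 1/3 · (4,2)% 0/3 · (4,3)@ 1/2 · (4,4)@ 2/3 · (4,5)@ 2/3
Row 5: (5,1)@ 1/1 · (5,4)% 0/2 · (5,5)@ 1/2
Sum over 19 agents: 1/2 + 1/3 + 0/2 + 1/2 + 3/4 + 1/3 + 0/3 + 0/2 + 0/3 + 1/3 + 0/2 + 1/3 + 0/3 + 1/2 + 2/3 + 2/3 + 1/1 + 0/2 + 1/2 = 77/12; mean = 77/12 ÷ 19 = 77/228 = 0.337719… → 0.338.

0.338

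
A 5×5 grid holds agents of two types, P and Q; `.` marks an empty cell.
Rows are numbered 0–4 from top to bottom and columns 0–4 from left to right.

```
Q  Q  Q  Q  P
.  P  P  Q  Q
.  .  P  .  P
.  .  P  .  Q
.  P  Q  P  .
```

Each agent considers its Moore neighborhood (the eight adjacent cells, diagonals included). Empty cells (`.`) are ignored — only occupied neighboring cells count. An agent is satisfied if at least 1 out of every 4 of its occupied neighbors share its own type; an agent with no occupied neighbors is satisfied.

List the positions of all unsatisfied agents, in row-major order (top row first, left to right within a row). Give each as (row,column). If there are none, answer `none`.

(0,4), (2,4), (3,4), (4,2)

(0,0)Q 1/2 ok
(0,1)Q 2/4 ok
(0,2)Q 3/5 ok
(0,3)Q 3/5 ok
(0,4)P 0/3 unhappy
(1,1)P 2/5 ok
(1,2)P 2/6 ok
(1,3)Q 3/7 ok
(1,4)Q 2/4 ok
(2,2)P 3/4 ok
(2,4)P 0/3 unhappy
(3,2)P 3/4 ok
(3,4)Q 0/2 unhappy
(4,1)P 1/2 ok
(4,2)Q 0/3 unhappy
(4,3)P 1/3 ok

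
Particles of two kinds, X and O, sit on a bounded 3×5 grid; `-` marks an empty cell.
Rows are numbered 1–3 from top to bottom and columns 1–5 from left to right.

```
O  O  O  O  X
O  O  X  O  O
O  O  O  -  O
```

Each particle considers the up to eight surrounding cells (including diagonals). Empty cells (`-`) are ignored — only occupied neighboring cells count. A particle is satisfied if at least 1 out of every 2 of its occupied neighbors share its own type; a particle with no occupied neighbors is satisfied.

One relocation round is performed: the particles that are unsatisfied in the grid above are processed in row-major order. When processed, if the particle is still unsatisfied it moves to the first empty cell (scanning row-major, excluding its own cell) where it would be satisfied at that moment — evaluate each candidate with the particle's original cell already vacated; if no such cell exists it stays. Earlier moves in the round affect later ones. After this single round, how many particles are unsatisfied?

Initially unsatisfied (in order): (1,5), (2,3).
  (1,5): no empty cell satisfies it; stays.
  (2,3): no empty cell satisfies it; stays.
Resulting grid:
O O O O X
O O X O O
O O O - O
Unsatisfied now: (1,5), (2,3).

2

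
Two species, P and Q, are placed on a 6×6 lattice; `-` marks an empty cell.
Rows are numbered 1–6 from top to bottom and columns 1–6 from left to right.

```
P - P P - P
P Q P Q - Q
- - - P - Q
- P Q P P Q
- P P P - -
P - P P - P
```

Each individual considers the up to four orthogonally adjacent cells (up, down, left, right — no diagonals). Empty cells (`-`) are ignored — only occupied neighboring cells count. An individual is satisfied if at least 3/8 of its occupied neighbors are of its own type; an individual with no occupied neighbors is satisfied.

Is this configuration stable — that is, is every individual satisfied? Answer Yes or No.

No

(1,1)P 1/1 satisfied
(1,3)P 2/2 satisfied
(1,4)P 1/2 satisfied
(1,6)P 0/1 not
(2,1)P 1/2 satisfied
(2,2)Q 0/2 not
(2,3)P 1/3 not
(2,4)Q 0/3 not
(2,6)Q 1/2 satisfied
(3,4)P 1/2 satisfied
(3,6)Q 2/2 satisfied
(4,2)P 1/2 satisfied
(4,3)Q 0/3 not
(4,4)P 3/4 satisfied
(4,5)P 1/2 satisfied
(4,6)Q 1/2 satisfied
(5,2)P 2/2 satisfied
(5,3)P 3/4 satisfied
(5,4)P 3/3 satisfied
(6,1)P 0/0 satisfied
(6,3)P 2/2 satisfied
(6,4)P 2/2 satisfied
(6,6)P 0/0 satisfied
For instance (1,6) has only 0/1 same-type neighbors, below 3/8.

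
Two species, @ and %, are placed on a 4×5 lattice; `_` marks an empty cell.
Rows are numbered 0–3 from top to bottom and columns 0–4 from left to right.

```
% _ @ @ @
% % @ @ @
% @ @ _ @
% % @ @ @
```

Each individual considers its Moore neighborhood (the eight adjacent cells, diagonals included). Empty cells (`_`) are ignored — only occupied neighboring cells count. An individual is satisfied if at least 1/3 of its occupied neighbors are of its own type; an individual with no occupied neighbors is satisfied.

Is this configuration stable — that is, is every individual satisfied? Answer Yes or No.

Yes

Row 0: (0,0)% 2/2 ✓ · (0,2)@ 3/4 ✓ · (0,3)@ 5/5 ✓ · (0,4)@ 3/3 ✓
Row 1: (1,0)% 3/4 ✓ · (1,1)% 3/7 ✓ · (1,2)@ 5/6 ✓ · (1,3)@ 7/7 ✓ · (1,4)@ 4/4 ✓
Row 2: (2,0)% 4/5 ✓ · (2,1)@ 3/8 ✓ · (2,2)@ 5/7 ✓ · (2,4)@ 4/4 ✓
Row 3: (3,0)% 2/3 ✓ · (3,1)% 2/5 ✓ · (3,2)@ 3/4 ✓ · (3,3)@ 4/4 ✓ · (3,4)@ 2/2 ✓
All meet the threshold, so the configuration is stable.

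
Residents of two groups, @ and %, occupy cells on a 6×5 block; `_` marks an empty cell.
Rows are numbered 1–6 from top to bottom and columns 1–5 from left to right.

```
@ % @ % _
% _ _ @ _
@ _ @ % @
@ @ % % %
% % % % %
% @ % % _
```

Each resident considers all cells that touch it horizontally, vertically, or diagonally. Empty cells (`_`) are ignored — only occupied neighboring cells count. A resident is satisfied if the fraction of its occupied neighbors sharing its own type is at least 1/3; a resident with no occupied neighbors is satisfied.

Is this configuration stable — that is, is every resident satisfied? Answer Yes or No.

No

(1,1)@ 0/2 unhappy
(1,2)% 1/3 ok
(1,3)@ 1/3 ok
(1,4)% 0/2 unhappy
(2,1)% 1/3 ok
(2,4)@ 3/5 ok
(3,1)@ 2/3 ok
(3,3)@ 2/5 ok
(3,4)% 3/6 ok
(3,5)@ 1/4 unhappy
(4,1)@ 2/4 ok
(4,2)@ 3/7 ok
(4,3)% 5/7 ok
(4,4)% 6/8 ok
(4,5)% 4/5 ok
(5,1)% 2/5 ok
(5,2)% 5/8 ok
(5,3)% 6/8 ok
(5,4)% 7/7 ok
(5,5)% 4/4 ok
(6,1)% 2/3 ok
(6,2)@ 0/5 unhappy
(6,3)% 4/5 ok
(6,4)% 4/4 ok
For instance (1,1) has only 0/2 same-type neighbors, below 1/3.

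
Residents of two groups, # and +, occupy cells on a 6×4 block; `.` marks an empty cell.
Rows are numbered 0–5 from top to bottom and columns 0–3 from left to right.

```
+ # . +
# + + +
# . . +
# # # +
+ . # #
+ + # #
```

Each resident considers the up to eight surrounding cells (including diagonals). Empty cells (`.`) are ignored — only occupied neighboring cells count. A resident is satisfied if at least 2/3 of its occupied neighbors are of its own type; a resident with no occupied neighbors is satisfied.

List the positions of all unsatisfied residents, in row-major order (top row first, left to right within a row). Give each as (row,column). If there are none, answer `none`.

(0,0)+ 1/3 not
(0,1)# 1/4 not
(0,3)+ 2/2 satisfied
(1,0)# 2/4 not
(1,1)+ 2/5 not
(1,2)+ 4/5 satisfied
(1,3)+ 3/3 satisfied
(2,0)# 3/4 satisfied
(2,3)+ 3/4 satisfied
(3,0)# 2/3 satisfied
(3,1)# 4/5 satisfied
(3,2)# 3/5 not
(3,3)+ 1/4 not
(4,0)+ 2/4 not
(4,2)# 5/7 satisfied
(4,3)# 4/5 satisfied
(5,0)+ 2/2 satisfied
(5,1)+ 2/4 not
(5,2)# 3/4 satisfied
(5,3)# 3/3 satisfied

(0,0), (0,1), (1,0), (1,1), (3,2), (3,3), (4,0), (5,1)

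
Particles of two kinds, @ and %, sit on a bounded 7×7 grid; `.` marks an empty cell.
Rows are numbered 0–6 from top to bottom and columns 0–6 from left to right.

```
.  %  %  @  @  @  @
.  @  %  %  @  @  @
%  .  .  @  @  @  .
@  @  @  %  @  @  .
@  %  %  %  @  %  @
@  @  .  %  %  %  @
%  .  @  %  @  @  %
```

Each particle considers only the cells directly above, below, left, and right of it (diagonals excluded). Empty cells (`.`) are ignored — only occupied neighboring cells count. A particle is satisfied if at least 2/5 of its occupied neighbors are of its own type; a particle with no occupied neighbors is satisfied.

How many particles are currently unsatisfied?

17

(0,1)% 1/2 ✓
(0,2)% 2/3 ✓
(0,3)@ 1/3 ✗
(0,4)@ 3/3 ✓
(0,5)@ 3/3 ✓
(0,6)@ 2/2 ✓
(1,1)@ 0/2 ✗
(1,2)% 2/3 ✓
(1,3)% 1/4 ✗
(1,4)@ 3/4 ✓
(1,5)@ 4/4 ✓
(1,6)@ 2/2 ✓
(2,0)% 0/1 ✗
(2,3)@ 1/3 ✗
(2,4)@ 4/4 ✓
(2,5)@ 3/3 ✓
(3,0)@ 2/3 ✓
(3,1)@ 2/3 ✓
(3,2)@ 1/3 ✗
(3,3)% 1/4 ✗
(3,4)@ 3/4 ✓
(3,5)@ 2/3 ✓
(4,0)@ 2/3 ✓
(4,1)% 1/4 ✗
(4,2)% 2/3 ✓
(4,3)% 3/4 ✓
(4,4)@ 1/4 ✗
(4,5)% 1/4 ✗
(4,6)@ 1/2 ✓
(5,0)@ 2/3 ✓
(5,1)@ 1/2 ✓
(5,3)% 3/3 ✓
(5,4)% 2/4 ✓
(5,5)% 2/4 ✓
(5,6)@ 1/3 ✗
(6,0)% 0/1 ✗
(6,2)@ 0/1 ✗
(6,3)% 1/3 ✗
(6,4)@ 1/3 ✗
(6,5)@ 1/3 ✗
(6,6)% 0/2 ✗
Unsatisfied: (0,3), (1,1), (1,3), (2,0), (2,3), (3,2), (3,3), (4,1), (4,4), (4,5), (5,6), (6,0), (6,2), (6,3), (6,4), (6,5), (6,6) — 17 in total.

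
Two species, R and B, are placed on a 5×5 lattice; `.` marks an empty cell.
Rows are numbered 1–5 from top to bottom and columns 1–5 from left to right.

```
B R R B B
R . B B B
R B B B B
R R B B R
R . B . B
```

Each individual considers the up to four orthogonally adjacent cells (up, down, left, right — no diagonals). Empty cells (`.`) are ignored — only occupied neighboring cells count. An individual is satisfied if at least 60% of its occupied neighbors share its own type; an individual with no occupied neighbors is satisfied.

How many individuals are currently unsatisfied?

8

Row 1: (1,1)B 0/2 ✗ · (1,2)R 1/2 ✗ · (1,3)R 1/3 ✗ · (1,4)B 2/3 ✓ · (1,5)B 2/2 ✓
Row 2: (2,1)R 1/2 ✗ · (2,3)B 2/3 ✓ · (2,4)B 4/4 ✓ · (2,5)B 3/3 ✓
Row 3: (3,1)R 2/3 ✓ · (3,2)B 1/3 ✗ · (3,3)B 4/4 ✓ · (3,4)B 4/4 ✓ · (3,5)B 2/3 ✓
Row 4: (4,1)R 3/3 ✓ · (4,2)R 1/3 ✗ · (4,3)B 3/4 ✓ · (4,4)B 2/3 ✓ · (4,5)R 0/3 ✗
Row 5: (5,1)R 1/1 ✓ · (5,3)B 1/1 ✓ · (5,5)B 0/1 ✗
Unsatisfied: (1,1), (1,2), (1,3), (2,1), (3,2), (4,2), (4,5), (5,5) — 8 in total.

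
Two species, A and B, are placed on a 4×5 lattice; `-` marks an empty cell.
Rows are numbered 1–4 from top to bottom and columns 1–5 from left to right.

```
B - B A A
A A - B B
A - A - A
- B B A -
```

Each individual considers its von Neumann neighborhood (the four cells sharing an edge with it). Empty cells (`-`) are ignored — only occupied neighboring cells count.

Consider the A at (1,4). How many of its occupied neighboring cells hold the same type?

Occupied neighbors of (1,4): (2,4)=B, (1,3)=B, (1,5)=A.
Same type (A): 1 of 3.

1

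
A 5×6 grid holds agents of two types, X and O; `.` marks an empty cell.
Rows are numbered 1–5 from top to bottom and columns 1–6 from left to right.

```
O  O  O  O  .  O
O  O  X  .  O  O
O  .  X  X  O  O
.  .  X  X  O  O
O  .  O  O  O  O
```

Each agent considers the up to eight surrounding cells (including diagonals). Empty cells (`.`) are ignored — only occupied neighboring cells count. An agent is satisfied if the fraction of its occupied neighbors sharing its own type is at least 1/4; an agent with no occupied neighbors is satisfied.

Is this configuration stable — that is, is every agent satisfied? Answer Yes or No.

Yes

(1,1)O 3/3 ✓
(1,2)O 4/5 ✓
(1,3)O 3/4 ✓
(1,4)O 2/3 ✓
(1,6)O 2/2 ✓
(2,1)O 4/4 ✓
(2,2)O 5/7 ✓
(2,3)X 2/6 ✓
(2,5)O 5/6 ✓
(2,6)O 4/4 ✓
(3,1)O 2/2 ✓
(3,3)X 4/5 ✓
(3,4)X 4/7 ✓
(3,5)O 5/7 ✓
(3,6)O 5/5 ✓
(4,3)X 3/5 ✓
(4,4)X 3/8 ✓
(4,5)O 6/8 ✓
(4,6)O 5/5 ✓
(5,1)O 0/0 ✓
(5,3)O 1/3 ✓
(5,4)O 3/5 ✓
(5,5)O 4/5 ✓
(5,6)O 3/3 ✓
All meet the threshold, so the configuration is stable.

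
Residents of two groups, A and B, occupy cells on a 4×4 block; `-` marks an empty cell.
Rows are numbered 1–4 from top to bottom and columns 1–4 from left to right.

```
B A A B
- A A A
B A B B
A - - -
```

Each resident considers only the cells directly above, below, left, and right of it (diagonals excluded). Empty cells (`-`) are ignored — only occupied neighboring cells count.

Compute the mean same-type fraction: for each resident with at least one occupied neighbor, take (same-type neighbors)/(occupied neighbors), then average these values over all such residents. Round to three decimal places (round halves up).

Row 1: (1,1)B 0/1 · (1,2)A 2/3 · (1,3)A 2/3 · (1,4)B 0/2
Row 2: (2,2)A 3/3 · (2,3)A 3/4 · (2,4)A 1/3
Row 3: (3,1)B 0/2 · (3,2)A 1/3 · (3,3)B 1/3 · (3,4)B 1/2
Row 4: (4,1)A 0/1
Sum over 12 residents: 0/1 + 2/3 + 2/3 + 0/2 + 3/3 + 3/4 + 1/3 + 0/2 + 1/3 + 1/3 + 1/2 + 0/1 = 55/12; mean = 55/12 ÷ 12 = 55/144 = 0.381944… → 0.382.

0.382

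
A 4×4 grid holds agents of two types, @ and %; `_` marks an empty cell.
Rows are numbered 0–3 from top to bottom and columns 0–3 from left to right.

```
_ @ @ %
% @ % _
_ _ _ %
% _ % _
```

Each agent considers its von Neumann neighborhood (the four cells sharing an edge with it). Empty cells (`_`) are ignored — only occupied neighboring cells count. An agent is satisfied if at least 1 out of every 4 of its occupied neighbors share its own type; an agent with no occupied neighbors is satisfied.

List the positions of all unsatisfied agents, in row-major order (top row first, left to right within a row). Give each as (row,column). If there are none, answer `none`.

(0,3), (1,0), (1,2)

Row 0: (0,1)@ 2/2 ✓ · (0,2)@ 1/3 ✓ · (0,3)% 0/1 ✗
Row 1: (1,0)% 0/1 ✗ · (1,1)@ 1/3 ✓ · (1,2)% 0/2 ✗
Row 2: (2,3)% 0/0 ✓
Row 3: (3,0)% 0/0 ✓ · (3,2)% 0/0 ✓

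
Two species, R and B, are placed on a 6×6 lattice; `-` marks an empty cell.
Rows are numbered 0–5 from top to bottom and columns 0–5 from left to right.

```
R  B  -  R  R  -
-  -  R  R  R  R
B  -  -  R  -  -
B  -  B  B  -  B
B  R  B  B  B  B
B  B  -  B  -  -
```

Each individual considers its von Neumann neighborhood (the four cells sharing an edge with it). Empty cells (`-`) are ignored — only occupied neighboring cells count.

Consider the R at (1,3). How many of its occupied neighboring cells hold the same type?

4

Occupied neighbors of (1,3): (0,3)=R, (2,3)=R, (1,2)=R, (1,4)=R.
Same type (R): 4 of 4.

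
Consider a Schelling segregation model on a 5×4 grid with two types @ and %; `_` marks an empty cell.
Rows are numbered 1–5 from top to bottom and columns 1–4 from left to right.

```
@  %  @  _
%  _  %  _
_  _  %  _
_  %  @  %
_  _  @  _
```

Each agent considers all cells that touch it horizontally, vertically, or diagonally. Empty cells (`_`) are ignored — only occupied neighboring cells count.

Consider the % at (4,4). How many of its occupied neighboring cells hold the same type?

1

Occupied neighbors of (4,4): (3,3)=%, (4,3)=@, (5,3)=@.
Same type (%): 1 of 3.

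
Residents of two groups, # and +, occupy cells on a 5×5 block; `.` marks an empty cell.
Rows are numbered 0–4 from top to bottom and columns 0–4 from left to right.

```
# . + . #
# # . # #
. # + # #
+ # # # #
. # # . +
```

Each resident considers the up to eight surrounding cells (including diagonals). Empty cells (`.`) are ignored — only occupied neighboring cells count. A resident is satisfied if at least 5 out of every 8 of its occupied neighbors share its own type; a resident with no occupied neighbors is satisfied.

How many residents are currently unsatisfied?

5

(0,0)# 2/2 ✓
(0,2)+ 0/2 ✗
(0,4)# 2/2 ✓
(1,0)# 3/3 ✓
(1,1)# 3/5 ✗
(1,3)# 4/6 ✓
(1,4)# 4/4 ✓
(2,1)# 4/6 ✓
(2,2)+ 0/7 ✗
(2,3)# 6/7 ✓
(2,4)# 5/5 ✓
(3,0)+ 0/3 ✗
(3,1)# 4/6 ✓
(3,2)# 6/7 ✓
(3,3)# 5/7 ✓
(3,4)# 3/4 ✓
(4,1)# 3/4 ✓
(4,2)# 4/4 ✓
(4,4)+ 0/2 ✗
Unsatisfied: (0,2), (1,1), (2,2), (3,0), (4,4) — 5 in total.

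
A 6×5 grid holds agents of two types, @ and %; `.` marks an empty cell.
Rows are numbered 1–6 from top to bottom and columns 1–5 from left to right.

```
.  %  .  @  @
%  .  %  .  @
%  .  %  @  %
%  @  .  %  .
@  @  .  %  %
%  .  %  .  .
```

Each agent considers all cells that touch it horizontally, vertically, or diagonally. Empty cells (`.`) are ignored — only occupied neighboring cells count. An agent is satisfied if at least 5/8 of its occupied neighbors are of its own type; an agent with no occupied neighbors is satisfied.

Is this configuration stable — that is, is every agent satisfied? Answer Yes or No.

No

Row 1: (1,2)% 2/2 ✓ · (1,4)@ 2/3 ✓ · (1,5)@ 2/2 ✓
Row 2: (2,1)% 2/2 ✓ · (2,3)% 2/4 ✗ · (2,5)@ 3/4 ✓
Row 3: (3,1)% 2/3 ✓ · (3,3)% 2/4 ✗ · (3,4)@ 1/5 ✗ · (3,5)% 1/3 ✗
Row 4: (4,1)% 1/4 ✗ · (4,2)@ 2/5 ✗ · (4,4)% 4/5 ✓
Row 5: (5,1)@ 2/4 ✗ · (5,2)@ 2/5 ✗ · (5,4)% 3/3 ✓ · (5,5)% 2/2 ✓
Row 6: (6,1)% 0/2 ✗ · (6,3)% 1/2 ✗
For instance (2,3) has only 2/4 same-type neighbors, below 5/8.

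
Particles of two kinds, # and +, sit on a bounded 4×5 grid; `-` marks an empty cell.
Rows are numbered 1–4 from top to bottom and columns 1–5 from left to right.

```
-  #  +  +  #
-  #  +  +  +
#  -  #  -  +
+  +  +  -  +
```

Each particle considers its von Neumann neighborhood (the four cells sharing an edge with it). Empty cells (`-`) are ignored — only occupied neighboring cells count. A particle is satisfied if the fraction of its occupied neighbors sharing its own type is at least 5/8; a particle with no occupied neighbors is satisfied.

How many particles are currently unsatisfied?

8

(1,2)# 1/2 not
(1,3)+ 2/3 satisfied
(1,4)+ 2/3 satisfied
(1,5)# 0/2 not
(2,2)# 1/2 not
(2,3)+ 2/4 not
(2,4)+ 3/3 satisfied
(2,5)+ 2/3 satisfied
(3,1)# 0/1 not
(3,3)# 0/2 not
(3,5)+ 2/2 satisfied
(4,1)+ 1/2 not
(4,2)+ 2/2 satisfied
(4,3)+ 1/2 not
(4,5)+ 1/1 satisfied
Unsatisfied: (1,2), (1,5), (2,2), (2,3), (3,1), (3,3), (4,1), (4,3) — 8 in total.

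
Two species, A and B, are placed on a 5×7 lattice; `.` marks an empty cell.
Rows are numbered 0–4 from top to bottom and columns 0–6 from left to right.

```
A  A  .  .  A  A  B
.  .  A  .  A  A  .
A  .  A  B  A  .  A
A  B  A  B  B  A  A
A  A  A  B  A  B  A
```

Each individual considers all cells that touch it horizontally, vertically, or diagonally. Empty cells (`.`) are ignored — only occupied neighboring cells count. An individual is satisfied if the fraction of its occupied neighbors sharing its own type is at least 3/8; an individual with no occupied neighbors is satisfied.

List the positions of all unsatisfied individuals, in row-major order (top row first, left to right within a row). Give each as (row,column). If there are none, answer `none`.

Row 0: (0,0)A 1/1 ok · (0,1)A 2/2 ok · (0,4)A 3/3 ok · (0,5)A 3/4 ok · (0,6)B 0/2 unhappy
Row 1: (1,2)A 2/3 ok · (1,4)A 4/5 ok · (1,5)A 5/6 ok
Row 2: (2,0)A 1/2 ok · (2,2)A 2/5 ok · (2,3)B 2/7 unhappy · (2,4)A 3/6 ok · (2,6)A 3/3 ok
Row 3: (3,0)A 3/4 ok · (3,1)B 0/7 unhappy · (3,2)A 3/7 ok · (3,3)B 3/8 ok · (3,4)B 4/7 ok · (3,5)A 5/7 ok · (3,6)A 3/4 ok
Row 4: (4,0)A 2/3 ok · (4,1)A 4/5 ok · (4,2)A 2/5 ok · (4,3)B 2/5 ok · (4,4)A 1/5 unhappy · (4,5)B 1/5 unhappy · (4,6)A 2/3 ok

(0,6), (2,3), (3,1), (4,4), (4,5)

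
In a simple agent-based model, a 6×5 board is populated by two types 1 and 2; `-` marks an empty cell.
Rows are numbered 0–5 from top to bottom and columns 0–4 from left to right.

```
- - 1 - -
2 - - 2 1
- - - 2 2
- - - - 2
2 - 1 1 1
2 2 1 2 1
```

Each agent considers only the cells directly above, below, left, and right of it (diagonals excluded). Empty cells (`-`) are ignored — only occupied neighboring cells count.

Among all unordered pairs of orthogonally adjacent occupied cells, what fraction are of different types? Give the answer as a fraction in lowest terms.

Scan each occupied cell's neighbors to the right and below so each pair is counted once.
From row 1: 2 unlike of 3 pairs (running 2/3).
From row 2: 0 unlike of 2 pairs (running 2/5).
From row 3: 1 unlike of 1 pairs (running 3/6).
From row 4: 1 unlike of 6 pairs (running 4/12).
From row 5: 3 unlike of 4 pairs (running 7/16).
Total adjacent occupied pairs: 16; unlike-type pairs: 7.
7/16 is already in lowest terms.

7/16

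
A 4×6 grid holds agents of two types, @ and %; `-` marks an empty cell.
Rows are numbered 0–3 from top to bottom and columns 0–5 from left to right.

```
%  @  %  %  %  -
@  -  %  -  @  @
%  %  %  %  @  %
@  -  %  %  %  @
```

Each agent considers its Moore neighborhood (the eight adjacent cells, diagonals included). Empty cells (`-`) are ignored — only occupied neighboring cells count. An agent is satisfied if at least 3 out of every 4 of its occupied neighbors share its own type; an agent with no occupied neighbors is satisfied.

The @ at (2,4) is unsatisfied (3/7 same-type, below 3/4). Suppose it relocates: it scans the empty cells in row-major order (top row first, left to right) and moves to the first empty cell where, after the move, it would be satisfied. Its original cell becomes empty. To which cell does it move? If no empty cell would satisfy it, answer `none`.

Vacating (2,4). Empty cells in order:
  (0,5): 2/3 same-type → still unsatisfied.
  (1,1): 2/8 same-type → still unsatisfied.
  (1,3): 1/7 same-type → still unsatisfied.
  (3,1): 1/5 same-type → still unsatisfied.

none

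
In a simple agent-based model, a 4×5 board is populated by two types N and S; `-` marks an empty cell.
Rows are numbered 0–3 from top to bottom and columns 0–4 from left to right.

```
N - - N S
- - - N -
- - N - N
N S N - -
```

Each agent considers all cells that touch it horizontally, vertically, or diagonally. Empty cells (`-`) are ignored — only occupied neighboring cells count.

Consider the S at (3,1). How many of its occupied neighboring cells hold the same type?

0

Occupied neighbors of (3,1): (2,2)=N, (3,0)=N, (3,2)=N.
Same type (S): 0 of 3.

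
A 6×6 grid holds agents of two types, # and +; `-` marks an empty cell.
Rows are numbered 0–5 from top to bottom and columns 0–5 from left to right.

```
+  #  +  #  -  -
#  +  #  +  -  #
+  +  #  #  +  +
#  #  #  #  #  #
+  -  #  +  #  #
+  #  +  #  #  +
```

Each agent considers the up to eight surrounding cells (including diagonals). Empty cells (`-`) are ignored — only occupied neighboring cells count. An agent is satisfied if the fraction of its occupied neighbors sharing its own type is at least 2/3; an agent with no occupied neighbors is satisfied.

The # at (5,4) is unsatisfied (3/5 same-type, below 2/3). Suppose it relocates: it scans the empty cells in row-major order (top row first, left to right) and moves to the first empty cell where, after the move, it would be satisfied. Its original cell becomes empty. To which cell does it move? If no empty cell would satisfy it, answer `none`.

(0,4)

Vacating (5,4). Empty cells in order:
  (0,4): 2/3 same-type → satisfied — stop here.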